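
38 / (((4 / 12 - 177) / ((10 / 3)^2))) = -380 / 159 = -2.39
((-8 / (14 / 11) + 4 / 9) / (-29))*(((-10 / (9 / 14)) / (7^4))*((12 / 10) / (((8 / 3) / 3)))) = -368 / 208887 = -0.00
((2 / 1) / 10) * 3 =3 / 5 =0.60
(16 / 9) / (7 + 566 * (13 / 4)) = 32 / 33237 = 0.00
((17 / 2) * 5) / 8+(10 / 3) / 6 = 845 / 144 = 5.87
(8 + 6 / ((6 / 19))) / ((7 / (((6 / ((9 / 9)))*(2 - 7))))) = -810 / 7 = -115.71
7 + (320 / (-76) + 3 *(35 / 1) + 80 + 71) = 4917 / 19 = 258.79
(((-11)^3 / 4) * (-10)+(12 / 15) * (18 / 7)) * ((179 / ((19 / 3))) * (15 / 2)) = 375474159 / 532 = 705778.49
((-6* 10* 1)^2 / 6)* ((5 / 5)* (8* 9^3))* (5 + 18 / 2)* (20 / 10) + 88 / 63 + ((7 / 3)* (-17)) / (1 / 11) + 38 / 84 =12345122855 / 126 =97977165.52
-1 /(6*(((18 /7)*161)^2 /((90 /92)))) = -5 /5256144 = -0.00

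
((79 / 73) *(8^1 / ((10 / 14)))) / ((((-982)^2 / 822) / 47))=42729204 / 87994565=0.49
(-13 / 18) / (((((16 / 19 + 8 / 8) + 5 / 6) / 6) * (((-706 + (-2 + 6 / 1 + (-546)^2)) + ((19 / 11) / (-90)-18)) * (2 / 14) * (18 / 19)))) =-722722 / 17959743281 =-0.00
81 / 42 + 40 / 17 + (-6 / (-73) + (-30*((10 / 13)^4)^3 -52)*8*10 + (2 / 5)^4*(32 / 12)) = -3232110553594447989230443 / 758964245471221676250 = -4258.58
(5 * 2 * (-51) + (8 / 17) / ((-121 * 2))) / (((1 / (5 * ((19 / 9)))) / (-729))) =8072624430 / 2057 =3924464.96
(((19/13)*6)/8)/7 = 57/364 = 0.16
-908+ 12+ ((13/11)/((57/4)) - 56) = -596852/627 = -951.92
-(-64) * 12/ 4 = 192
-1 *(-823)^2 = -677329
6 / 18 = 1 / 3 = 0.33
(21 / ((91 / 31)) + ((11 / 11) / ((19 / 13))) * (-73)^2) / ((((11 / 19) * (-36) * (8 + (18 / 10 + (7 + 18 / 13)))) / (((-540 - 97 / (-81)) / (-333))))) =-24613779140 / 1578163257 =-15.60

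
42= 42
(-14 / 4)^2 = 49 / 4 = 12.25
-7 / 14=-1 / 2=-0.50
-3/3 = -1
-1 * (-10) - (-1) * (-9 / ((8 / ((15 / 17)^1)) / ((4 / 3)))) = 295 / 34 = 8.68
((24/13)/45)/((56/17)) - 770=-1051033/1365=-769.99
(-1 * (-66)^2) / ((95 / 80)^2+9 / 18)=-2280.44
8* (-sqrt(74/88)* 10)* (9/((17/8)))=-2880* sqrt(407)/187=-310.70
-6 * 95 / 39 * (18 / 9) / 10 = -38 / 13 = -2.92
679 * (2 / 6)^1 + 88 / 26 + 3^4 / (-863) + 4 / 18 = 23207812 / 100971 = 229.85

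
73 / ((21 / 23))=1679 / 21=79.95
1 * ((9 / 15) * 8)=24 / 5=4.80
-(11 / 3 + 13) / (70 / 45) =-10.71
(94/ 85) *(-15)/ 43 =-282/ 731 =-0.39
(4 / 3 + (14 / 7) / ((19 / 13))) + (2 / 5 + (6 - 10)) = -256 / 285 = -0.90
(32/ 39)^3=32768/ 59319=0.55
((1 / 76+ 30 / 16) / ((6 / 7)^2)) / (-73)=-14063 / 399456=-0.04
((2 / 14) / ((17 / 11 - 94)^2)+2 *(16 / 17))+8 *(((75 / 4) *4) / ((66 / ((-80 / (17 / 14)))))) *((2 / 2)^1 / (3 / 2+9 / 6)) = -267745681277 / 1353884301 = -197.76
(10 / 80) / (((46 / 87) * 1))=87 / 368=0.24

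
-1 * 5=-5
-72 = -72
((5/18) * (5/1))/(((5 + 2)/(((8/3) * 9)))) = 100/21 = 4.76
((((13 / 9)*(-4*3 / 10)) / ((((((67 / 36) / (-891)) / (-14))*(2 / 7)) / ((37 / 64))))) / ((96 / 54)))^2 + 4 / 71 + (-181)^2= 22829950216113529719 / 130547302400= 174878758.86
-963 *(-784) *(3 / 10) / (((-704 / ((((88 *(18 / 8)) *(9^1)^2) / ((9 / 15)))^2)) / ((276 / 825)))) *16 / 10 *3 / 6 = -1538062529976 / 25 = -61522501199.04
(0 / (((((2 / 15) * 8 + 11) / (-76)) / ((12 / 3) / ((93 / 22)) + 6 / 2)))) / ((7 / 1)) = 0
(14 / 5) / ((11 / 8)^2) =896 / 605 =1.48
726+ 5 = 731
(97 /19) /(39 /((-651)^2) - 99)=-0.05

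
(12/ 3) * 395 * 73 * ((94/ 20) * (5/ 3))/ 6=1355245/ 9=150582.78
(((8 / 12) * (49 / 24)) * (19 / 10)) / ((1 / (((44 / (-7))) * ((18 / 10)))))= -1463 / 50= -29.26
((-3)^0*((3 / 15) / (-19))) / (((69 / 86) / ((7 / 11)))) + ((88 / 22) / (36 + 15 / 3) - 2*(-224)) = 1324688378 / 2956305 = 448.09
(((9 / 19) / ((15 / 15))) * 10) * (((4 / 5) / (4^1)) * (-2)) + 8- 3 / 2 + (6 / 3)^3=479 / 38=12.61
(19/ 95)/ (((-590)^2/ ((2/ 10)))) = 0.00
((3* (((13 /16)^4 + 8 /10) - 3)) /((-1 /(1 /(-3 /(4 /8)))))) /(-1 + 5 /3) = -1734273 /1310720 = -1.32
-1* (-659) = 659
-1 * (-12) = 12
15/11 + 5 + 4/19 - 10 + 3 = -89/209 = -0.43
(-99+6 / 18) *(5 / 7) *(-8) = 11840 / 21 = 563.81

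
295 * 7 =2065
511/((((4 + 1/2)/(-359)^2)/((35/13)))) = 4610073370/117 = 39402336.50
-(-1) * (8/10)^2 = 16/25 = 0.64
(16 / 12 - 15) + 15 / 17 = -652 / 51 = -12.78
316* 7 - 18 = 2194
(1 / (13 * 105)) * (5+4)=3 / 455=0.01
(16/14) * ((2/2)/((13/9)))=72/91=0.79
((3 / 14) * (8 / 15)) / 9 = 4 / 315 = 0.01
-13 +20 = 7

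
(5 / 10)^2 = 1 / 4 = 0.25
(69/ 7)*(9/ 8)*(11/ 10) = 6831/ 560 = 12.20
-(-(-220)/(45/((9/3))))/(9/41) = -1804/27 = -66.81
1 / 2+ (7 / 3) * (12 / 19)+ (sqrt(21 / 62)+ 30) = sqrt(1302) / 62+ 1215 / 38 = 32.56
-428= -428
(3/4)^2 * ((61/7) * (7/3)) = 11.44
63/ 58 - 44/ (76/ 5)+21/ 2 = 4789/ 551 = 8.69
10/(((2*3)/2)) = 10/3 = 3.33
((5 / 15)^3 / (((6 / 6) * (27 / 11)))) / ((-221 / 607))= -6677 / 161109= -0.04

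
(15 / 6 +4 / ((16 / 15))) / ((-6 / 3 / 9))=-225 / 8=-28.12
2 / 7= 0.29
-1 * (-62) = 62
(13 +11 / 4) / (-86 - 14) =-63 / 400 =-0.16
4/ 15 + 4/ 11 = 104/ 165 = 0.63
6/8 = 3/4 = 0.75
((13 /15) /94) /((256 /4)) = 13 /90240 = 0.00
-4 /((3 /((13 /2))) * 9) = -26 /27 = -0.96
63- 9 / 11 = 684 / 11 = 62.18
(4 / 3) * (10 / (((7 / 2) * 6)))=0.63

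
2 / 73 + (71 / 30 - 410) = -892657 / 2190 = -407.61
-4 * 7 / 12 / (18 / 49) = -343 / 54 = -6.35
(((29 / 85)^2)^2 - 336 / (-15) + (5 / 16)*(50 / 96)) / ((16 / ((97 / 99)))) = 87793348007501 / 63502686720000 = 1.38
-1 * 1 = -1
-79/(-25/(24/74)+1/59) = 55932/54563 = 1.03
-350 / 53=-6.60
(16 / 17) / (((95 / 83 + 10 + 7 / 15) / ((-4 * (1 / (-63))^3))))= 3320 / 2560397931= 0.00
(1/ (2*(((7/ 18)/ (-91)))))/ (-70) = 117/ 70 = 1.67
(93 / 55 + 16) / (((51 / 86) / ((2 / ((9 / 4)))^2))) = 5355392 / 227205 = 23.57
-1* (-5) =5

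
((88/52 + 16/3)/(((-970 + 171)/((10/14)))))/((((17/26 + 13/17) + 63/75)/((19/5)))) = -260300/24632559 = -0.01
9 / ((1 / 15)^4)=455625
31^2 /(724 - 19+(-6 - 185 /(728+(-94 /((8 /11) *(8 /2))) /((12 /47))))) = 2999281 /2180619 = 1.38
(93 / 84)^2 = 961 / 784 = 1.23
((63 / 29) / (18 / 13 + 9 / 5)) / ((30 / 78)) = 1183 / 667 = 1.77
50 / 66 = 25 / 33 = 0.76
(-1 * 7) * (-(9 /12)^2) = 3.94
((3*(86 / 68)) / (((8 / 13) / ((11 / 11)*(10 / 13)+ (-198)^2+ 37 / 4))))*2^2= 263047641 / 272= 967086.92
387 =387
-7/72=-0.10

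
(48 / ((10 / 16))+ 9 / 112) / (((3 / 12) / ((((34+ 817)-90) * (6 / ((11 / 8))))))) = 393159996 / 385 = 1021194.79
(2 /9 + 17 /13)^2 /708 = 32041 /9691812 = 0.00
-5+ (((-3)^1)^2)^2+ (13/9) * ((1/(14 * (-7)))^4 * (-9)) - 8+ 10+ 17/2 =7978484571/92236816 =86.50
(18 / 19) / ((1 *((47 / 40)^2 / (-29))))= -835200 / 41971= -19.90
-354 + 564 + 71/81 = 17081/81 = 210.88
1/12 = 0.08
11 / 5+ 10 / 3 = 83 / 15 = 5.53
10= 10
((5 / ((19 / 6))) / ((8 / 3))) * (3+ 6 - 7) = 45 / 38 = 1.18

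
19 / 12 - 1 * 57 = -665 / 12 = -55.42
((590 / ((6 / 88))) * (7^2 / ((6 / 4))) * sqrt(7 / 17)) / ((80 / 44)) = 1399244 * sqrt(119) / 153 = 99764.38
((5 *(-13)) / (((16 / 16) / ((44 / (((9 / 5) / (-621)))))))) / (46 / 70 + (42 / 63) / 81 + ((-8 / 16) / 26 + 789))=436377942000 / 349228903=1249.55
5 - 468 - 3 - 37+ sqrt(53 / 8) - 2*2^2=-511+ sqrt(106) / 4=-508.43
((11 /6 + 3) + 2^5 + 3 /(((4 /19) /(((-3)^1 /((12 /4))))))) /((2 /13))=3523 /24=146.79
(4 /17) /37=4 /629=0.01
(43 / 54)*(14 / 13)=301 / 351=0.86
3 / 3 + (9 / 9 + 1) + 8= 11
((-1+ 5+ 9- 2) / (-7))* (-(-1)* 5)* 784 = -6160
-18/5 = -3.60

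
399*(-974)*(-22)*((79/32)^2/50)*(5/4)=13339781763/10240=1302713.06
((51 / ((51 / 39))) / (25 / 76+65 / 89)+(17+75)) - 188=-424044 / 7165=-59.18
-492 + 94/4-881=-2699/2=-1349.50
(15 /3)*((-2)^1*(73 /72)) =-365 /36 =-10.14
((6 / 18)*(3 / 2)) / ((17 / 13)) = 13 / 34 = 0.38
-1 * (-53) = 53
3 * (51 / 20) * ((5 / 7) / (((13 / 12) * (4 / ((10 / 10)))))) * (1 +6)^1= 459 / 52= 8.83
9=9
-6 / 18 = -1 / 3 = -0.33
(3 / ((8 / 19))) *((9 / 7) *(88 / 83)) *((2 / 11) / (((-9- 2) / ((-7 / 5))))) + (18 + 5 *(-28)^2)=17977996 / 4565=3938.22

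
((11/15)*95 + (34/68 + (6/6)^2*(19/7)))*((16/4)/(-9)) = -6122/189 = -32.39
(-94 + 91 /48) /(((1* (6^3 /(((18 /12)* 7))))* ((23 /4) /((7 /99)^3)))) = -10614821 /38563563456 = -0.00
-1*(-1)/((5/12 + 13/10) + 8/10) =60/151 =0.40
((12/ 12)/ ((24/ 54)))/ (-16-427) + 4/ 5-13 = -108137/ 8860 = -12.21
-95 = -95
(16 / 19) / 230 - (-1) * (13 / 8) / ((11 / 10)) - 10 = -819023 / 96140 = -8.52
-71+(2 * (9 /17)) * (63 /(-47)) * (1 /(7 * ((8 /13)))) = -227969 /3196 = -71.33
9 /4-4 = -7 /4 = -1.75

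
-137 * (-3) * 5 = 2055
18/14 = 9/7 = 1.29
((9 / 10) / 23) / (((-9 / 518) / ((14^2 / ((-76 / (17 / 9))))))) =215747 / 19665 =10.97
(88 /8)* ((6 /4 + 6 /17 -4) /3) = -803 /102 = -7.87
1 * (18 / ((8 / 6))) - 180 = -333 / 2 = -166.50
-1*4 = -4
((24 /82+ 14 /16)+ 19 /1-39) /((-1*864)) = 2059 /94464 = 0.02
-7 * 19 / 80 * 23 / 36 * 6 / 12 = -3059 / 5760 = -0.53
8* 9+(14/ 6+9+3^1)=259/ 3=86.33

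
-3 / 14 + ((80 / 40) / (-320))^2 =-38393 / 179200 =-0.21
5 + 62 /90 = 256 /45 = 5.69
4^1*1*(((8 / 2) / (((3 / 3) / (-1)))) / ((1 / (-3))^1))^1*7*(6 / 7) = 288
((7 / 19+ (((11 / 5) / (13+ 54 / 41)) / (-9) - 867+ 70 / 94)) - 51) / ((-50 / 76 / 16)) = 692111246176 / 31037625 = 22299.10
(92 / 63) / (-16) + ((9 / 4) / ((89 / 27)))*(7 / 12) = 27533 / 89712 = 0.31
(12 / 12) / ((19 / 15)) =15 / 19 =0.79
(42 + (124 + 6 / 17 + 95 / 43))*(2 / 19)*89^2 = 1952035398 / 13889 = 140545.42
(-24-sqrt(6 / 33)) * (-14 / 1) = 14 * sqrt(22) / 11 + 336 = 341.97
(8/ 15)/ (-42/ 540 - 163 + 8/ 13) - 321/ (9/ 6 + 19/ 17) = -2074599570/ 16917209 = -122.63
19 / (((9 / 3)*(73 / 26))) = 494 / 219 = 2.26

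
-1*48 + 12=-36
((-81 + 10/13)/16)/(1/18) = -90.26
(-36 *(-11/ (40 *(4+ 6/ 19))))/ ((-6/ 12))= -1881/ 410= -4.59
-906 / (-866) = 1.05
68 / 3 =22.67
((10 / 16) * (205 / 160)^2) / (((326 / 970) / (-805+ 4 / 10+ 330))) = -1934671305 / 1335296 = -1448.87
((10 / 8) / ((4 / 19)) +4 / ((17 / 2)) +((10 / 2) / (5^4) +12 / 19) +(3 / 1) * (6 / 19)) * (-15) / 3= -5164793 / 129200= -39.98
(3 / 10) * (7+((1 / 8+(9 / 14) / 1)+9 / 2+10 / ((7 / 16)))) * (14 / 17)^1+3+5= 11341 / 680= 16.68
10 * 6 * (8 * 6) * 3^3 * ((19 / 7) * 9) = 13296960 / 7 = 1899565.71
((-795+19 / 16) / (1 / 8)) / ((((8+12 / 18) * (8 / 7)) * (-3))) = 6839 / 32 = 213.72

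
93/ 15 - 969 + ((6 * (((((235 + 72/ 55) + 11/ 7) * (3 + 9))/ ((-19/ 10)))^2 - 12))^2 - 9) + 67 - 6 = 4201373436421313470950127926/ 22905897280805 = 183418854320194.58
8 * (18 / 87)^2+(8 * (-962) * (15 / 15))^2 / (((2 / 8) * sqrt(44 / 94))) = 288 / 841+118456832 * sqrt(1034) / 11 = 346280230.85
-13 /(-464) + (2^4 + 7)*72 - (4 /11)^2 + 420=116549093 /56144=2075.90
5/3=1.67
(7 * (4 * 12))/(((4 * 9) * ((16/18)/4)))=42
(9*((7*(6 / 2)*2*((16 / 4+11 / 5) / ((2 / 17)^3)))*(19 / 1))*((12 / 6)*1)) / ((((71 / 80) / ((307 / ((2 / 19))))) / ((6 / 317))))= 76564434859416 / 22507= 3401805432.06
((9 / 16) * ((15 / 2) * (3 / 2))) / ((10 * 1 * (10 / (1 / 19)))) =81 / 24320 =0.00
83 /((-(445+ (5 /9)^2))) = -6723 /36070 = -0.19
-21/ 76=-0.28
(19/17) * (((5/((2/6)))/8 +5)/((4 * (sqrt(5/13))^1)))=209 * sqrt(65)/544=3.10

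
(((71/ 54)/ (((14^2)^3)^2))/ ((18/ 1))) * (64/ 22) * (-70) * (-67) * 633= 5018635/ 451020320771328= 0.00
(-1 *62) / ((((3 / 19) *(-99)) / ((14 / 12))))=4123 / 891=4.63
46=46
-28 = -28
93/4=23.25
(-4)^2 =16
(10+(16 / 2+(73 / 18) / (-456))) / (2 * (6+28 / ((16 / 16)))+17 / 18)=147671 / 565896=0.26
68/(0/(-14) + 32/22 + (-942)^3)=-11/135218614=-0.00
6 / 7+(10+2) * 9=762 / 7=108.86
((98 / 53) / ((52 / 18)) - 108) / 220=-0.49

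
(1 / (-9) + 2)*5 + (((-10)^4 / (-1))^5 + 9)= -899999999999999999834 / 9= -99999999999999999981.56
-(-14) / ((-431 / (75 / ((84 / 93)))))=-2325 / 862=-2.70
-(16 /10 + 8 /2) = -28 /5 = -5.60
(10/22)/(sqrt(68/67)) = 5 * sqrt(1139)/374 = 0.45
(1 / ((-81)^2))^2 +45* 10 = 19371024451 / 43046721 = 450.00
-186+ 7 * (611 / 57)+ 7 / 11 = -69176 / 627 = -110.33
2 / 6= 1 / 3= 0.33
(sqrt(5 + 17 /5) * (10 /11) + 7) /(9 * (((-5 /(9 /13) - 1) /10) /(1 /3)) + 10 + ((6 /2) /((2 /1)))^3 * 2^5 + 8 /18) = 90 * sqrt(210) /47641 + 315 /4331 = 0.10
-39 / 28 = -1.39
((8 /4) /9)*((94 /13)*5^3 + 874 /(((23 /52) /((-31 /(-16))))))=123041 /117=1051.63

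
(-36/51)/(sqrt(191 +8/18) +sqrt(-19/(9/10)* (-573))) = -36/(17* sqrt(1723) +17* sqrt(108870)) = -0.01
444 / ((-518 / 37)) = -222 / 7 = -31.71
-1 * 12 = -12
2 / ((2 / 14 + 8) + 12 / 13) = 182 / 825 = 0.22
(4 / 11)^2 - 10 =-1194 / 121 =-9.87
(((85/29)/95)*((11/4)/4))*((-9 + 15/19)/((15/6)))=-7293/104690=-0.07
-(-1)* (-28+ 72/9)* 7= -140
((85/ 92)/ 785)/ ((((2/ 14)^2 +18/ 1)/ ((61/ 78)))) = 50813/ 994816056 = 0.00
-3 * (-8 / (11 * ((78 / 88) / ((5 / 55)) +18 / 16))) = 64 / 319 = 0.20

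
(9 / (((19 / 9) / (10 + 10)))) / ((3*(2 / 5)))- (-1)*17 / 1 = 1673 / 19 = 88.05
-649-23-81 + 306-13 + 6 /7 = -3214 /7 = -459.14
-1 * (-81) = 81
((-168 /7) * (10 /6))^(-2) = 1 /1600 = 0.00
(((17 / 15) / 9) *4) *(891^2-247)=53967112 / 135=399756.39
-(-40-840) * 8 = 7040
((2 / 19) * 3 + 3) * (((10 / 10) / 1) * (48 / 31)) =5.13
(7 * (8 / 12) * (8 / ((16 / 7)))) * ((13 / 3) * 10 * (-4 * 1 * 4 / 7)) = -1617.78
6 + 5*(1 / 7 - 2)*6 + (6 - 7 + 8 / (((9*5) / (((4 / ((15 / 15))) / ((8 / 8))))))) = -15751 / 315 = -50.00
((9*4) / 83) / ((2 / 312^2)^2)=85282689024 / 83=1027502277.40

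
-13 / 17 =-0.76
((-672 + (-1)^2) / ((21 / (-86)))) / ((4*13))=28853 / 546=52.84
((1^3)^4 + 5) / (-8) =-3 / 4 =-0.75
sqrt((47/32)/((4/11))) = sqrt(1034)/16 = 2.01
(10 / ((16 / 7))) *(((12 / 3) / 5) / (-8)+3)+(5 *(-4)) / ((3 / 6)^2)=-1077 / 16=-67.31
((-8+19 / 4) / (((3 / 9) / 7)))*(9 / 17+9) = -22113 / 34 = -650.38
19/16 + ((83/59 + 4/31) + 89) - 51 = 1191727/29264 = 40.72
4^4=256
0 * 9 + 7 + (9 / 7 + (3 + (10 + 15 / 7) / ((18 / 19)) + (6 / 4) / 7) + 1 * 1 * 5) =1847 / 63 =29.32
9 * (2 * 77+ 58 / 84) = 19491 / 14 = 1392.21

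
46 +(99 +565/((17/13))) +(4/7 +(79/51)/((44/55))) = 827621/1428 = 579.57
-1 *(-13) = 13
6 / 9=2 / 3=0.67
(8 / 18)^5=1024 / 59049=0.02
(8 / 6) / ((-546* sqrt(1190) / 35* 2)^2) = 5 / 4343976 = 0.00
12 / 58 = 6 / 29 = 0.21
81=81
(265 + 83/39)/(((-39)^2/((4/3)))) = 0.23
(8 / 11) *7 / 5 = 56 / 55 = 1.02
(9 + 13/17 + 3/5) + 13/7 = 7272/595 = 12.22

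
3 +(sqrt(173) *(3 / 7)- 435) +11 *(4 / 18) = -3866 / 9 +3 *sqrt(173) / 7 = -423.92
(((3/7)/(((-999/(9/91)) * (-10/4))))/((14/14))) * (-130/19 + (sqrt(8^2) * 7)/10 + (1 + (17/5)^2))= 0.00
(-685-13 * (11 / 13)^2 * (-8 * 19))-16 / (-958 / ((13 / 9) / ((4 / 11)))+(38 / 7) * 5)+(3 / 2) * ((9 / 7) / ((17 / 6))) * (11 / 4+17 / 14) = 3399099034269 / 4640139868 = 732.54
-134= -134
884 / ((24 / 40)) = 4420 / 3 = 1473.33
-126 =-126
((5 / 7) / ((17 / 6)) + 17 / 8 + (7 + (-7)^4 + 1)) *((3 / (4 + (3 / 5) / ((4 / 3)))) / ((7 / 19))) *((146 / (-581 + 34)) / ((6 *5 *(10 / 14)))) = -3184040197 / 57932770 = -54.96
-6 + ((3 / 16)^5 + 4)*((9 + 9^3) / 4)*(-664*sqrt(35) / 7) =-414182.62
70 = 70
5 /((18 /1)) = 5 /18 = 0.28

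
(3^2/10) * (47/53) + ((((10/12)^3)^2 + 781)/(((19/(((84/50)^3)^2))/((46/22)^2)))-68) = 236490387419493611/59495605468750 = 3974.92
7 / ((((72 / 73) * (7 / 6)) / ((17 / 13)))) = 7.96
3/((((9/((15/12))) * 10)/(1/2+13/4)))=5/32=0.16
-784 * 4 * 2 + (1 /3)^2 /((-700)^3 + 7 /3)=-6272.00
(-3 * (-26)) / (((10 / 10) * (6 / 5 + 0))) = 65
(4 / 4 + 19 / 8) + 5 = 67 / 8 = 8.38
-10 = -10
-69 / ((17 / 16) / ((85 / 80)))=-69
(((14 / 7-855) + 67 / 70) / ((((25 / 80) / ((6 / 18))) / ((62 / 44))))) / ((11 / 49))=-17256708 / 3025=-5704.70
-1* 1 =-1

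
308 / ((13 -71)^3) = -77 / 48778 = -0.00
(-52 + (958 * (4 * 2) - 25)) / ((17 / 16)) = 121392 / 17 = 7140.71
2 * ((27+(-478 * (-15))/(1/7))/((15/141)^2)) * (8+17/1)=221858706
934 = 934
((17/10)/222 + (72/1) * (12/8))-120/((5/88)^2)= -82280287/2220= -37063.19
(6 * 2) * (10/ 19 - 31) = -6948/ 19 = -365.68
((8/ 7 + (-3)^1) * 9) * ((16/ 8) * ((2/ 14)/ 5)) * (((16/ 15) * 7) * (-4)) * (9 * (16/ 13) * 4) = 221184/ 175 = 1263.91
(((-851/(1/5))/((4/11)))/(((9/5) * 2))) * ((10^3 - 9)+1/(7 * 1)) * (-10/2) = 4059163625/252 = 16107792.16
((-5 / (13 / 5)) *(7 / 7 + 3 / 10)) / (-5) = 1 / 2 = 0.50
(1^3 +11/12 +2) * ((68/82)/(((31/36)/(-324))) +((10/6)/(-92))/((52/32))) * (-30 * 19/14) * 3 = 794192635315/5320406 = 149272.94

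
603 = 603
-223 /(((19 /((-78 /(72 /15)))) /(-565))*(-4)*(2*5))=1637935 /608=2693.97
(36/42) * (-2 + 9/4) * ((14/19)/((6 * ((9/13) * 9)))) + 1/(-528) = 631/270864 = 0.00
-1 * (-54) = 54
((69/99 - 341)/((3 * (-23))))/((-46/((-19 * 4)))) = 426740/52371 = 8.15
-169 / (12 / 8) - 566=-678.67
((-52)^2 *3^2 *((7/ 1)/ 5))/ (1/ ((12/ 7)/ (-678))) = -48672/ 565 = -86.15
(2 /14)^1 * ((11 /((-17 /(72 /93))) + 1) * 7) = 263 /527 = 0.50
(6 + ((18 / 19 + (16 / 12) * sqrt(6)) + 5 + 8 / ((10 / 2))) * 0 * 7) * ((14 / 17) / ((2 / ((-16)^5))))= -44040192 / 17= -2590599.53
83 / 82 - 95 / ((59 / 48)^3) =-844465223 / 16841078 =-50.14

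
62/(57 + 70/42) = 93/88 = 1.06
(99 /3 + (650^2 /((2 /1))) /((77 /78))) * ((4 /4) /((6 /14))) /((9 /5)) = 27466735 /99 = 277441.77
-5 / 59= -0.08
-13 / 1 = -13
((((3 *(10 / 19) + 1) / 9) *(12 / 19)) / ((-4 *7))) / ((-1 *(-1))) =-7 / 1083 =-0.01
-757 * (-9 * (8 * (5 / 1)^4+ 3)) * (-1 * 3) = -102256317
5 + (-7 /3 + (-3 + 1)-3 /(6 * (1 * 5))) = 17 /30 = 0.57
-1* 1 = -1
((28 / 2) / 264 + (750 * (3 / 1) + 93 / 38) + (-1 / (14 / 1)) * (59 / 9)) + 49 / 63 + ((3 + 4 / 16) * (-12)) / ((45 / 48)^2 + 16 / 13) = 39343463657 / 17608668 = 2234.32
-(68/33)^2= -4624/1089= -4.25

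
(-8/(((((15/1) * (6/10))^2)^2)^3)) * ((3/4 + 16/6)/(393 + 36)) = -82/363486813451047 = -0.00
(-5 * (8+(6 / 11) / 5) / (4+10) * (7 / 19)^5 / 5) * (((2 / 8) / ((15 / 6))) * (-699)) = 0.27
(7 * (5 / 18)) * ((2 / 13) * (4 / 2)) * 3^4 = 630 / 13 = 48.46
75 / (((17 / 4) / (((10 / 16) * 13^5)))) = 139234875 / 34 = 4095143.38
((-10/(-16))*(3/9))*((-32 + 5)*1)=-45/8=-5.62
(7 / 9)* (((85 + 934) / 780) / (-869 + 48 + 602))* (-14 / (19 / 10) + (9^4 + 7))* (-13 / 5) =222285679 / 2808675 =79.14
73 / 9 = 8.11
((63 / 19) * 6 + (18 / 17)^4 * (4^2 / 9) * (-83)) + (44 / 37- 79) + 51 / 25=-354252553862 / 1467881575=-241.34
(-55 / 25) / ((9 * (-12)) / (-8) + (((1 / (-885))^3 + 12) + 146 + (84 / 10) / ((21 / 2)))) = -3049878150 / 238860911473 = -0.01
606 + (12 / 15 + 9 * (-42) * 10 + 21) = -15761 / 5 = -3152.20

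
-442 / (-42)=221 / 21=10.52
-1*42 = -42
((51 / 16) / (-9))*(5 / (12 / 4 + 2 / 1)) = -17 / 48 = -0.35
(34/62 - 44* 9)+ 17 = -11732/31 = -378.45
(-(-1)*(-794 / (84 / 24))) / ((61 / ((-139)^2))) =-71854.21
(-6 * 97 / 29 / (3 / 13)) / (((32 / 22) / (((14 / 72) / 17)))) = -97097 / 141984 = -0.68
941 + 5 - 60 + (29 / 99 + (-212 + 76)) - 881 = -12940 / 99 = -130.71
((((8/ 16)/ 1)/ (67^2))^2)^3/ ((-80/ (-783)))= 783/ 41895520791720228580152320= 0.00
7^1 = 7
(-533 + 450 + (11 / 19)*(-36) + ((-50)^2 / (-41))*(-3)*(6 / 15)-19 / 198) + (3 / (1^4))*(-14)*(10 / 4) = -20941025 / 154242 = -135.77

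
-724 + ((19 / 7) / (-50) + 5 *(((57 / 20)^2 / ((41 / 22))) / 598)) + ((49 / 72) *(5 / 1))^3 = -548199375148759 / 800738265600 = -684.62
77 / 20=3.85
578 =578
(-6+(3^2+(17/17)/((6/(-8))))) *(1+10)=55/3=18.33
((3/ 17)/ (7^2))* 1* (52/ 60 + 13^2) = 52/ 85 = 0.61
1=1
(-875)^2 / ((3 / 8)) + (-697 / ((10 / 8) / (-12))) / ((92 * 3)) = 704383364 / 345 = 2041690.91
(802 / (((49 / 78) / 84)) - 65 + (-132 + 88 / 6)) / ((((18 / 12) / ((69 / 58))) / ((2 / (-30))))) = -51708301 / 9135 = -5660.46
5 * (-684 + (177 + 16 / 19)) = -48085 / 19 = -2530.79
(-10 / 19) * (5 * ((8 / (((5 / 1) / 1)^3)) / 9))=-0.02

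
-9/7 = -1.29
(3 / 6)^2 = 1 / 4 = 0.25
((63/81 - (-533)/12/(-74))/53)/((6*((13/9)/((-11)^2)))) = 57233/1223664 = 0.05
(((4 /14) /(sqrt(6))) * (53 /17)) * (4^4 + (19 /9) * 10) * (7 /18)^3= 3238459 * sqrt(6) /1338444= 5.93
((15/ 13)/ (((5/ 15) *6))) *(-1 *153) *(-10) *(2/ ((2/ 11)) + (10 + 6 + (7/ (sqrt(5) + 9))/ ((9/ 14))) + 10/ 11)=25490.56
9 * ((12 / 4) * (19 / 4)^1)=513 / 4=128.25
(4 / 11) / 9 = 4 / 99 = 0.04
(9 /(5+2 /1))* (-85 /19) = -765 /133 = -5.75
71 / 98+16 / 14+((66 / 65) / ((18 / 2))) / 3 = 109211 / 57330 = 1.90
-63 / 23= -2.74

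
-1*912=-912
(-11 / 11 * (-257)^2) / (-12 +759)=-66049 / 747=-88.42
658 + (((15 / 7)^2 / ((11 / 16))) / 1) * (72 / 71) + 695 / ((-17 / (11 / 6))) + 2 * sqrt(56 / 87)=4 * sqrt(1218) / 87 + 2302334099 / 3903438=591.43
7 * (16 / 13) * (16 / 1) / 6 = 22.97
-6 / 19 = -0.32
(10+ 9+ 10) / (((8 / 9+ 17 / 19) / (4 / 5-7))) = -100.81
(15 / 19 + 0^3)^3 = 3375 / 6859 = 0.49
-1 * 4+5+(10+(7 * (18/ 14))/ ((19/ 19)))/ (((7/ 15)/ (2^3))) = 326.71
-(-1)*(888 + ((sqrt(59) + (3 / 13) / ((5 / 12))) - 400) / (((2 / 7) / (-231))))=21049614 / 65 - 1617*sqrt(59) / 2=317630.01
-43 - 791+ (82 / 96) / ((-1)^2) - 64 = -43063 / 48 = -897.15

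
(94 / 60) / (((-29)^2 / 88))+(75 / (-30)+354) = 8872481 / 25230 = 351.66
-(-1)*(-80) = -80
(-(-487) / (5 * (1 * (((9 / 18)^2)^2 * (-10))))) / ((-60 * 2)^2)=-0.01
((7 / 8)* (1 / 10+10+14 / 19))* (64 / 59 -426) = -36133391 / 8968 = -4029.15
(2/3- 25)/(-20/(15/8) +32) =-73/64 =-1.14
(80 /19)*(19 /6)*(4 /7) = 160 /21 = 7.62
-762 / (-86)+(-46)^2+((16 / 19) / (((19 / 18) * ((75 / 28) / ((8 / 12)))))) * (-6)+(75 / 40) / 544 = 3586675674053 / 1688902400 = 2123.67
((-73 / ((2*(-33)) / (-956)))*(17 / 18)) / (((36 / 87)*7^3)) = -7.04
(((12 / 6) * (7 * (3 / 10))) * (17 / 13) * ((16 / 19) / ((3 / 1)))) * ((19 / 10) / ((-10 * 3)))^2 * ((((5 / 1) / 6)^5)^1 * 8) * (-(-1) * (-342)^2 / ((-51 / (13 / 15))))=-48013 / 1215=-39.52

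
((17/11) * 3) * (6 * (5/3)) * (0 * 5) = 0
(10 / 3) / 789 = 10 / 2367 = 0.00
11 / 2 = 5.50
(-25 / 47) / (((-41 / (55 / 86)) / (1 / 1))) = 1375 / 165722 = 0.01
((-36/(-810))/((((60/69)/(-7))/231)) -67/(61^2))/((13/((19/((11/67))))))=-58735312351/79815450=-735.89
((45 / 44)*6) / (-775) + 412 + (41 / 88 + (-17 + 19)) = 414.46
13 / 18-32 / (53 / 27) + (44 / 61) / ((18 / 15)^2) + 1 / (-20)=-8804027 / 581940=-15.13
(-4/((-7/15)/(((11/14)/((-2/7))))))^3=-4492125/343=-13096.57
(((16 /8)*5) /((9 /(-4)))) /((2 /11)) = -220 /9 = -24.44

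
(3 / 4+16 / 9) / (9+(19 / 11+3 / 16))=4004 / 17289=0.23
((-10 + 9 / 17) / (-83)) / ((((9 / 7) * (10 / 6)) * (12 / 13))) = 14651 / 253980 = 0.06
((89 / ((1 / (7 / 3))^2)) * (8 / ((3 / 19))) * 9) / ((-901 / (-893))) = 591944696 / 2703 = 218995.45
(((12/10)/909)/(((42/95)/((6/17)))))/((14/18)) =114/84133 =0.00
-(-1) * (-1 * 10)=-10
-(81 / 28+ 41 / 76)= -913 / 266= -3.43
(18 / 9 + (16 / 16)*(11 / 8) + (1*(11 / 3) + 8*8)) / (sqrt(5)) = 341*sqrt(5) / 24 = 31.77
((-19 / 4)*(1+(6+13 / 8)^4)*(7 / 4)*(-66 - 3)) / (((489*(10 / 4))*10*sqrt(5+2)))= 6052422469*sqrt(7) / 267059200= 59.96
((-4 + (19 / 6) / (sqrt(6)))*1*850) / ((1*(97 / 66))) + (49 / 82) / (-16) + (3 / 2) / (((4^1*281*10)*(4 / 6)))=-103414156543 / 44701480 + 88825*sqrt(6) / 291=-1565.76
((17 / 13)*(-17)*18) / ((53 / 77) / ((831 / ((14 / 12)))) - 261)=285308892 / 186091789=1.53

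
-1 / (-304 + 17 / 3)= 3 / 895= 0.00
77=77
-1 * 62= -62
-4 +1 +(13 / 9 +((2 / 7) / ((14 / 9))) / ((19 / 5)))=-12629 / 8379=-1.51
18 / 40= 9 / 20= 0.45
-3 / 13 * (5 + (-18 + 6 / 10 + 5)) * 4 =444 / 65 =6.83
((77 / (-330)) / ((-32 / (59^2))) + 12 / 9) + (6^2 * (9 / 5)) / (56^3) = 1172939 / 43904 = 26.72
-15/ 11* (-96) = 1440/ 11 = 130.91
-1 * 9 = -9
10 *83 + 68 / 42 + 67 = 18871 / 21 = 898.62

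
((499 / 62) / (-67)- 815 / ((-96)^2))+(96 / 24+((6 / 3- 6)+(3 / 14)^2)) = -152546531 / 937939968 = -0.16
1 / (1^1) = 1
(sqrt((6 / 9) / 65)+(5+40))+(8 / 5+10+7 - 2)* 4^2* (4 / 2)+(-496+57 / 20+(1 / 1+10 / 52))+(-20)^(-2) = sqrt(390) / 195+438073 / 5200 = 84.35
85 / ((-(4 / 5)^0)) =-85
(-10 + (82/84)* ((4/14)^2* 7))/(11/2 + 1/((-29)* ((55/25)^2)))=-1.72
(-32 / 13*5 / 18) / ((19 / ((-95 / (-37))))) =-400 / 4329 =-0.09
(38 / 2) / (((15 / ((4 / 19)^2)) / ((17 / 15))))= 272 / 4275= 0.06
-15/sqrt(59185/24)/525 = -0.00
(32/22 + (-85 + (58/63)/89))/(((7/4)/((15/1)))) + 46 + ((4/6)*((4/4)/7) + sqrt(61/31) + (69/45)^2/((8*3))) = -173512976141/259043400 + sqrt(1891)/31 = -668.42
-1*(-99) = 99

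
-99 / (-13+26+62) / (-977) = 33 / 24425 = 0.00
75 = 75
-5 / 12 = -0.42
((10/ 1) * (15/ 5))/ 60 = 1/ 2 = 0.50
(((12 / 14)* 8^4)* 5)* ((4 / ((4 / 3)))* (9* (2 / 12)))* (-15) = -8294400 / 7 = -1184914.29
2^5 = 32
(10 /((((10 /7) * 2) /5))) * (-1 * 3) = -105 /2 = -52.50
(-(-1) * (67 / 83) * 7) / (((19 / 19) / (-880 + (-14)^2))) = -320796 / 83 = -3865.01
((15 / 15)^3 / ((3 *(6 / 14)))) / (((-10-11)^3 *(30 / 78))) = -13 / 59535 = -0.00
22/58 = 0.38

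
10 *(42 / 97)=420 / 97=4.33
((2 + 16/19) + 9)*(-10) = -2250/19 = -118.42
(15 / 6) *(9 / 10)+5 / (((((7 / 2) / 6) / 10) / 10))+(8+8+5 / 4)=12273 / 14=876.64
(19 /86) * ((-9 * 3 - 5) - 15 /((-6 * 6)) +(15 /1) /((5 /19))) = 5795 /1032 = 5.62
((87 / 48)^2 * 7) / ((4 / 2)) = 5887 / 512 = 11.50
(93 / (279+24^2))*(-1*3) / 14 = -31 / 1330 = -0.02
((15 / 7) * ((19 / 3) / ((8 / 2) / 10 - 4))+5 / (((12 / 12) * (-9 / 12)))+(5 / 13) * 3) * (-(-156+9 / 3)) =-258485 / 182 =-1420.25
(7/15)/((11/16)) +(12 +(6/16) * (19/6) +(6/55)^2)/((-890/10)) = 6855287/12922800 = 0.53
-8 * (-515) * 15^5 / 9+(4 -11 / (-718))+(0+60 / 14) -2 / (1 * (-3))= 347625008.97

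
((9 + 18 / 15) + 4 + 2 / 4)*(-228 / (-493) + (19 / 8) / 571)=154478037 / 22520240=6.86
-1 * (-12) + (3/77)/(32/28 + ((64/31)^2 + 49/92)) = 485331312/40422173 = 12.01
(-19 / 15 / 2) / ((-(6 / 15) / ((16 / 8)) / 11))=209 / 6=34.83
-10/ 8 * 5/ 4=-25/ 16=-1.56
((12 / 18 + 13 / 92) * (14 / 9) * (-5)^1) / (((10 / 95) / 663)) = -32773195 / 828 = -39581.15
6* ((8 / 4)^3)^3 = 3072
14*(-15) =-210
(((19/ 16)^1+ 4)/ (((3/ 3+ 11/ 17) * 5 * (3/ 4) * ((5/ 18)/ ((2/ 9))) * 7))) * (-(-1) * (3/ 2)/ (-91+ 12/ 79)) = -111469/ 70334600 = -0.00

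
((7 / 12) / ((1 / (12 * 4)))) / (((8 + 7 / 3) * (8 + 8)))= 21 / 124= 0.17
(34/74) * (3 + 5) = 136/37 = 3.68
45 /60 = 3 /4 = 0.75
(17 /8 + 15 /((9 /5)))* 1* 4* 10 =1255 /3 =418.33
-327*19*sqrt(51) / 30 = -2071*sqrt(51) / 10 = -1478.99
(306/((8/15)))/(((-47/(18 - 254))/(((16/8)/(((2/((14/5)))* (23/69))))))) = 24200.04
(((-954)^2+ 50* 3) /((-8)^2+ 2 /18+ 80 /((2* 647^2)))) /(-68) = -208.80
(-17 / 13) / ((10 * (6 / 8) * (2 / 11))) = -187 / 195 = -0.96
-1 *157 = -157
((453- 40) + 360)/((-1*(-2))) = 773/2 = 386.50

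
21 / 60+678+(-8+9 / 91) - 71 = 1090997 / 1820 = 599.45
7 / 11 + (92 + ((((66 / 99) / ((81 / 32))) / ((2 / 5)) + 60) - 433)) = -747652 / 2673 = -279.71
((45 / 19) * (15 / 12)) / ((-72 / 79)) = -1975 / 608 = -3.25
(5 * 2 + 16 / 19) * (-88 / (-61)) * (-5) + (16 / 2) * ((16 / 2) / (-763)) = -69232496 / 884317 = -78.29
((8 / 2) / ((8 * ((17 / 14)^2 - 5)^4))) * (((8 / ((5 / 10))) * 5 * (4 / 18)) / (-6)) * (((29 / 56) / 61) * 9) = -30569916160 / 41721823281063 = -0.00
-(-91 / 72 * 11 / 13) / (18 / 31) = 2387 / 1296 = 1.84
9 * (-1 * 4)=-36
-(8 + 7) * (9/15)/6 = -3/2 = -1.50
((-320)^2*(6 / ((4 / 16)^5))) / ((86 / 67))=21076377600 / 43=490148316.28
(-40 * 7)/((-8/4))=140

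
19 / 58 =0.33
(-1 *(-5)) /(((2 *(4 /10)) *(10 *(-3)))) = -5 /24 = -0.21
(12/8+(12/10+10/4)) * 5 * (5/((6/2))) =130/3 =43.33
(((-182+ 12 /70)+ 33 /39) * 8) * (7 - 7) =0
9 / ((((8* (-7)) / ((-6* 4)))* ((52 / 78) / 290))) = 11745 / 7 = 1677.86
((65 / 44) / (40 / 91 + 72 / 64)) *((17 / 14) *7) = 8.03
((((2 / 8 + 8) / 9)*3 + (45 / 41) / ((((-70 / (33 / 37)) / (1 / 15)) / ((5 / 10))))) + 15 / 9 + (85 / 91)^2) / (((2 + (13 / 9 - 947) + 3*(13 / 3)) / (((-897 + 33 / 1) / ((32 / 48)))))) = 3874655950488 / 526045349375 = 7.37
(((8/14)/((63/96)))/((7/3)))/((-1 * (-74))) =64/12691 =0.01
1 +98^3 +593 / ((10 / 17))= 9422011 / 10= 942201.10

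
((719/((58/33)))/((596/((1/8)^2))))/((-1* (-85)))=23727/188049920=0.00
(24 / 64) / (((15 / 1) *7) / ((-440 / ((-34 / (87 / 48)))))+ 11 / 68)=16269 / 201226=0.08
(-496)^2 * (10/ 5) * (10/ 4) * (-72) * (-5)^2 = -2214144000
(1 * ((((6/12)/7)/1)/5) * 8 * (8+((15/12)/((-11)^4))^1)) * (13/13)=66931/73205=0.91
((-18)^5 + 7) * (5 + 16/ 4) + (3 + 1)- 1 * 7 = -17006052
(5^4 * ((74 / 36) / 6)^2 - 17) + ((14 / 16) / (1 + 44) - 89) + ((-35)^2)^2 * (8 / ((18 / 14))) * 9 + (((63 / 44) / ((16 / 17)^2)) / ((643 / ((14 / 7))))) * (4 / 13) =3605077027834554203 / 42899725440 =84034967.38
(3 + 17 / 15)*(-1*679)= -42098 / 15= -2806.53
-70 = -70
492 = 492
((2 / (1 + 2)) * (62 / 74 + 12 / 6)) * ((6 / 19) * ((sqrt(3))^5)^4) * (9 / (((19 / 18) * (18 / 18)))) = 300793.14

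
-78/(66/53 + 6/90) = -62010/1043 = -59.45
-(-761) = 761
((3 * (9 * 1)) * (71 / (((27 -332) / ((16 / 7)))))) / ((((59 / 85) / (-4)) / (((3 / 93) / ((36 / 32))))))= 1853952 / 780983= 2.37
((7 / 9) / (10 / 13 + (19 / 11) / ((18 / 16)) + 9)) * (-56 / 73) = -56056 / 1062077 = -0.05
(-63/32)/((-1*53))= 63/1696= 0.04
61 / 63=0.97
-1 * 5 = -5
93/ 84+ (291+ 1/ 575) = 4702953/ 16100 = 292.11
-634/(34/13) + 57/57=-4104/17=-241.41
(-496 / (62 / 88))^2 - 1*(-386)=496002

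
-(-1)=1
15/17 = 0.88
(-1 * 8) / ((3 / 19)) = -152 / 3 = -50.67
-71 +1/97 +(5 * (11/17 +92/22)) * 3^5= 105135383/18139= 5796.10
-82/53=-1.55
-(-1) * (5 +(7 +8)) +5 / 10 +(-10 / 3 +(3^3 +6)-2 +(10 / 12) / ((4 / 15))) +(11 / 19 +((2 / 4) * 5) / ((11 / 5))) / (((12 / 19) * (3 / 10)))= 15931 / 264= 60.34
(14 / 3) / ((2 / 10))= 70 / 3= 23.33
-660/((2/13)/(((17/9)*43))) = -1045330/3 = -348443.33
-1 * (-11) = 11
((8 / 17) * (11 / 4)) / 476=11 / 4046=0.00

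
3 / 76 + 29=2207 / 76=29.04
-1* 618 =-618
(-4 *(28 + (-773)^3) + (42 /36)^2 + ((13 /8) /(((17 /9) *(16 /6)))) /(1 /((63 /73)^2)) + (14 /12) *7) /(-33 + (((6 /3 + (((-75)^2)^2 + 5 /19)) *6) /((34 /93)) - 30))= 3.56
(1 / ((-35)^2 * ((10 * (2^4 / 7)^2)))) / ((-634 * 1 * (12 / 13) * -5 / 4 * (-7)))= -13 / 4260480000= -0.00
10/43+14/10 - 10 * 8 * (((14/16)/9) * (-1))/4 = 13843/3870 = 3.58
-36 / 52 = -9 / 13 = -0.69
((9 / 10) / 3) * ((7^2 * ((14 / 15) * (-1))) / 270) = -343 / 6750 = -0.05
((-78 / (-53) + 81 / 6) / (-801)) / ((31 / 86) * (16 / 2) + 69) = -22747 / 87481482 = -0.00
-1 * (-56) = 56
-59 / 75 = -0.79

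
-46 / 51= -0.90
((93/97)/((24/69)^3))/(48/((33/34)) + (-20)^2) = 4148947/81846272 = 0.05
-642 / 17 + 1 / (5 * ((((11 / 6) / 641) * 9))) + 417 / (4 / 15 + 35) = -18.17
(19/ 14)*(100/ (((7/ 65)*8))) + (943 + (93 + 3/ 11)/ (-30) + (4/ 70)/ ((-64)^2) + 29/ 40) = 1098.14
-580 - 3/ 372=-71921/ 124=-580.01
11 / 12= 0.92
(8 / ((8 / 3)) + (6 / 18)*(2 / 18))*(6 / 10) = 82 / 45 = 1.82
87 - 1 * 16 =71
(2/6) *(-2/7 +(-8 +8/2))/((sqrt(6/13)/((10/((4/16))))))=-200 *sqrt(78)/21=-84.11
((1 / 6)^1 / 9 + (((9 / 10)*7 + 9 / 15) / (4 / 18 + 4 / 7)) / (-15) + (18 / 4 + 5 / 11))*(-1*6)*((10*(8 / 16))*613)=-1999696111 / 24750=-80795.80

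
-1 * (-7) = 7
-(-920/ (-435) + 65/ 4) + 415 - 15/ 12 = 68797/ 174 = 395.39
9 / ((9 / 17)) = 17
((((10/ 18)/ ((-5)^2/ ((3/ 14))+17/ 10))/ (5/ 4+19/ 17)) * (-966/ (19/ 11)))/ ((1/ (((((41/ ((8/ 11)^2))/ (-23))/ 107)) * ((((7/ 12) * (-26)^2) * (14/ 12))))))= 192058541675/ 11954967048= 16.07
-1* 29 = -29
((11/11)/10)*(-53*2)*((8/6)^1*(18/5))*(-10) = 508.80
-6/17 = -0.35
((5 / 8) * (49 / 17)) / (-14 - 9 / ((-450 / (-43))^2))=-0.13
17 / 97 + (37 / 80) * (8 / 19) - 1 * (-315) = 5812269 / 18430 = 315.37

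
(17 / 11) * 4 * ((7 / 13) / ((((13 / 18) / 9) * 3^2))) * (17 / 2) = 72828 / 1859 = 39.18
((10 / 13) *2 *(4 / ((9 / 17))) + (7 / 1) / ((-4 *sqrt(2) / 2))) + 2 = 1594 / 117-7 *sqrt(2) / 4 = 11.15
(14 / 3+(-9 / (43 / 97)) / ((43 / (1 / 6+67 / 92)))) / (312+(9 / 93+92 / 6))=67142311 / 5179958708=0.01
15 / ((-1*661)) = -15 / 661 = -0.02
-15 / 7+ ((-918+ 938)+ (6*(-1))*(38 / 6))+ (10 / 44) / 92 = -285349 / 14168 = -20.14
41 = 41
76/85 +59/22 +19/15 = 27167/5610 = 4.84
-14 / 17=-0.82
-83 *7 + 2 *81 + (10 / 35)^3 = -143709 / 343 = -418.98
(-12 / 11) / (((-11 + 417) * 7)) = -6 / 15631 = -0.00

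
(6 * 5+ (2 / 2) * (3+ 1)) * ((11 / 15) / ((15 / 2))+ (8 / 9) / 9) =13532 / 2025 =6.68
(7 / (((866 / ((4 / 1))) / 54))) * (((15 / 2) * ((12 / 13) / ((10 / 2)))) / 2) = 6804 / 5629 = 1.21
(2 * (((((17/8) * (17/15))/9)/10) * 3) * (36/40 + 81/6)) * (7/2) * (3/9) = 2023/750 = 2.70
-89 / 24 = -3.71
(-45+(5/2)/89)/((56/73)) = -584365/9968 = -58.62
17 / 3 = 5.67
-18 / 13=-1.38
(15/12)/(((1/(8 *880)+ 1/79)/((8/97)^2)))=44492800/66982671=0.66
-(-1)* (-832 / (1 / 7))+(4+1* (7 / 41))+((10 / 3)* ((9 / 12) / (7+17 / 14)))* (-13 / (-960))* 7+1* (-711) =-5912203003 / 905280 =-6530.80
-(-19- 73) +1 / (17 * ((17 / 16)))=26604 / 289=92.06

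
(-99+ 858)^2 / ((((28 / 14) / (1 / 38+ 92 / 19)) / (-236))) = -6287924115 / 19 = -330943374.47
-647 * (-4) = 2588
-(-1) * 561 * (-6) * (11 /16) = -18513 /8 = -2314.12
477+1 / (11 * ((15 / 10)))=15743 / 33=477.06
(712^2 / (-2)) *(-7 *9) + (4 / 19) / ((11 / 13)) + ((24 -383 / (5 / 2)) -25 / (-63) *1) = 1051293271183 / 65835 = 15968607.45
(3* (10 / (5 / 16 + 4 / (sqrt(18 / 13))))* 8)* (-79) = 13651200 / 26399 - 29122560* sqrt(26) / 26399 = -5107.97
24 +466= 490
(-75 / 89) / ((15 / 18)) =-90 / 89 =-1.01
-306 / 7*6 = -1836 / 7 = -262.29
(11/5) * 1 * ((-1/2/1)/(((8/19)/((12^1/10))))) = -627/200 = -3.14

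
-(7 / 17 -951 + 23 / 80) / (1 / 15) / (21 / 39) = 50403951 / 1904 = 26472.66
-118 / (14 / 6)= -354 / 7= -50.57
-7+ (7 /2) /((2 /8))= 7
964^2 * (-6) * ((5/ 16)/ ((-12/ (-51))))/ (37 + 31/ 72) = -106636716/ 539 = -197841.77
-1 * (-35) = 35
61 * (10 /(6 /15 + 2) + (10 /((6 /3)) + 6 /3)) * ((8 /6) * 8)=65392 /9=7265.78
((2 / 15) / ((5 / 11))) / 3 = 22 / 225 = 0.10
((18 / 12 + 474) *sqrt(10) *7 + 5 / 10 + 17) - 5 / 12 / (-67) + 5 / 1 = 18095 / 804 + 6657 *sqrt(10) / 2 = 10548.15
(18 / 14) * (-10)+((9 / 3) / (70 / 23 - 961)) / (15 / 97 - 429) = -27495846403 / 2138567046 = -12.86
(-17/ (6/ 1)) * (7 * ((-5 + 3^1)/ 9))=119/ 27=4.41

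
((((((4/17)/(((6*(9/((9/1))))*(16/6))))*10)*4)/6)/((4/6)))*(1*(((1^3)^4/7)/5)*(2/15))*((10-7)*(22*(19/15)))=418/8925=0.05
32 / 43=0.74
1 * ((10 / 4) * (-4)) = -10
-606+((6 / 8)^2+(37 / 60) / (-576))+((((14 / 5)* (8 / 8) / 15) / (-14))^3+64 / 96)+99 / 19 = -410099983913 / 684000000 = -599.56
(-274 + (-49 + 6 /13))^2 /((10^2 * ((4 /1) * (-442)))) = -17581249 /29879200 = -0.59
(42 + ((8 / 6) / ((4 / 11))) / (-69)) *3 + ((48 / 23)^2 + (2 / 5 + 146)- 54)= 1766299 / 7935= 222.60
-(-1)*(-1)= -1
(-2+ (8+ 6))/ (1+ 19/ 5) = 5/ 2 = 2.50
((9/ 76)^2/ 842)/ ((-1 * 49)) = -0.00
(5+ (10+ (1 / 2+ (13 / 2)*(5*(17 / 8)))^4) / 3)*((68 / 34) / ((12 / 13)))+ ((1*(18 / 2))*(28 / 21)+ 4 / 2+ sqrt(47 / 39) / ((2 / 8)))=4*sqrt(1833) / 39+ 19949170073965 / 1179648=16911125.40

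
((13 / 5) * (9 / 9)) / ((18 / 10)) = 13 / 9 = 1.44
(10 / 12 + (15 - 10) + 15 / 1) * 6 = 125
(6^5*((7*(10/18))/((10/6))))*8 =145152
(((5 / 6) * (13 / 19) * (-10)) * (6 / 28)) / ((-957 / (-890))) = -144625 / 127281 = -1.14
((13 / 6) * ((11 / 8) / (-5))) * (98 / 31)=-7007 / 3720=-1.88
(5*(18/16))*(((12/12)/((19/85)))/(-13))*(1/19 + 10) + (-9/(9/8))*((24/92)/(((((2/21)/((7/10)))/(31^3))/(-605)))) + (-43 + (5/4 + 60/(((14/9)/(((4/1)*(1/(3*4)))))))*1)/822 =85853779388894122/310540503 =276465641.55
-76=-76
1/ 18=0.06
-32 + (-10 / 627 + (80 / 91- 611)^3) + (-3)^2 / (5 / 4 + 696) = -227115996.11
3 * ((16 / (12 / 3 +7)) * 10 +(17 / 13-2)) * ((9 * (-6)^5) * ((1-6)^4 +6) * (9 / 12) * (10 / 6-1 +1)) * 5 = -1640264434200 / 143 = -11470380658.74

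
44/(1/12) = 528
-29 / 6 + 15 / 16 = -3.90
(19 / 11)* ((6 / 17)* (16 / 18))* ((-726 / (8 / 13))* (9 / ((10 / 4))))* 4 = -782496 / 85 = -9205.84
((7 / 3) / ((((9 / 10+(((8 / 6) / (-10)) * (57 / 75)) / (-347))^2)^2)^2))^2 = 2411045362737984850958737662101797594656399926776299253106117248535156250000000000000000 / 82487145477577166453298774530785302793436747376321037398638098423336663630069502548801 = 29.23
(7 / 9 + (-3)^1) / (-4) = 0.56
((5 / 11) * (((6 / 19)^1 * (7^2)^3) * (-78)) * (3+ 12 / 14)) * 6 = -6371197560 / 209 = -30484198.85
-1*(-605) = 605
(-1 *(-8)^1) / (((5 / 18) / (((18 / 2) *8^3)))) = 663552 / 5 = 132710.40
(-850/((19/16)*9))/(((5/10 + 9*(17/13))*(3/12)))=-1414400/54549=-25.93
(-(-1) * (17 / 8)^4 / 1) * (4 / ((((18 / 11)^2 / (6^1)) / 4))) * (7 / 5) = 70742287 / 69120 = 1023.47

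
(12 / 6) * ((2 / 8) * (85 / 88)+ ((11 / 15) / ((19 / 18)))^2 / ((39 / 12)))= 16105873 / 20649200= 0.78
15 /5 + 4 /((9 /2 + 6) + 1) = 3.35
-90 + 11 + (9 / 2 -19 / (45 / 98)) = -10429 / 90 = -115.88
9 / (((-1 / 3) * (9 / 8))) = -24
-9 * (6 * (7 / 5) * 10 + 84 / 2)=-1134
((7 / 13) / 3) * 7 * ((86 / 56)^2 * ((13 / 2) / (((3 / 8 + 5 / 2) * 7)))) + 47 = 92653 / 1932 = 47.96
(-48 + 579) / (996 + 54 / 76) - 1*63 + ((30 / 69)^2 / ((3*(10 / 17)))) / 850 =-1251583438 / 20035875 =-62.47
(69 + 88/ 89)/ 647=6229/ 57583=0.11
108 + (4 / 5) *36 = 684 / 5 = 136.80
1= 1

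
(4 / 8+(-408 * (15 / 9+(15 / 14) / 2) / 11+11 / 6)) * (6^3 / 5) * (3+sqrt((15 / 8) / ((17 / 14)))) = -3959496 / 385 -659916 * sqrt(1785) / 6545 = -14544.29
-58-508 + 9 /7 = -3953 /7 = -564.71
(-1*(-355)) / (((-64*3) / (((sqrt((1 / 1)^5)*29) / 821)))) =-10295 / 157632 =-0.07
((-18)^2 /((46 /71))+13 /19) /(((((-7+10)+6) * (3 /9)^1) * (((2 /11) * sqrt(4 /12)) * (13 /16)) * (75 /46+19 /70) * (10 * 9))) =67401796 * sqrt(3) /10210239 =11.43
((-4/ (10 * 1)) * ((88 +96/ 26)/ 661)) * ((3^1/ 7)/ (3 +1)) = -1788/ 300755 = -0.01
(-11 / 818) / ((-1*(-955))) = -11 / 781190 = -0.00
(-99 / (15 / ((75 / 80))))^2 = 9801 / 256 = 38.29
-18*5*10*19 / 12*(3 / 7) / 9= -475 / 7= -67.86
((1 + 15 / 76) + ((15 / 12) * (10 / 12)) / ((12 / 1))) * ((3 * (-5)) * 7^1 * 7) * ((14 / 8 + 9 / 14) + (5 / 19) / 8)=-634784045 / 277248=-2289.59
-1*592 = -592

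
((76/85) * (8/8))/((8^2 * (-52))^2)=19/235356160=0.00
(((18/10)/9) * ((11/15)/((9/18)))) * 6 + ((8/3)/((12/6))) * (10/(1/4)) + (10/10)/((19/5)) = 78883/1425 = 55.36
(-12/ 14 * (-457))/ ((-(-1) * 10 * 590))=1371/ 20650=0.07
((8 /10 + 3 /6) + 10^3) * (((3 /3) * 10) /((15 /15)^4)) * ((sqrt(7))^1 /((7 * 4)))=10013 * sqrt(7) /28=946.14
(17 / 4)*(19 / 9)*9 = 323 / 4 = 80.75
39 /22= 1.77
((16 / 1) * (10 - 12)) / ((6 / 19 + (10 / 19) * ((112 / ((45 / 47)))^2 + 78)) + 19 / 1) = -246240 / 55883927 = -0.00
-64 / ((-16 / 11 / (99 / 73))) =4356 / 73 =59.67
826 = 826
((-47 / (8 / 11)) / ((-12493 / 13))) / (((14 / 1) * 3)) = 0.00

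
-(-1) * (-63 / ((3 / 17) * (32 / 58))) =-10353 / 16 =-647.06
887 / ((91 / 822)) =729114 / 91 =8012.24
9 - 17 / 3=10 / 3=3.33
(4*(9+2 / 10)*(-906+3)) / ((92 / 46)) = -83076 / 5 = -16615.20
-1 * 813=-813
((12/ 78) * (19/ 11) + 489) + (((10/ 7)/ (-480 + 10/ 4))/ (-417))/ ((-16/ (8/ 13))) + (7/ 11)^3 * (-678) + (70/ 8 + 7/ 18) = 37470586480121/ 115763091444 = 323.68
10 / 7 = 1.43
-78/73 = -1.07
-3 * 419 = -1257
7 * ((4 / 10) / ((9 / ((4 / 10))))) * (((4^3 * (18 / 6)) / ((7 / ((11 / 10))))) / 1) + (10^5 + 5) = 37503283 / 375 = 100008.75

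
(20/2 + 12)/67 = 22/67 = 0.33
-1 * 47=-47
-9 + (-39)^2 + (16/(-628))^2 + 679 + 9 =54227816/24649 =2200.00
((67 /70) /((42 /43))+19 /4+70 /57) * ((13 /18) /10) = 280709 /558600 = 0.50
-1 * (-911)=911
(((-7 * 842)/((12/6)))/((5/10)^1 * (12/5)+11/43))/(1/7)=-4435235/313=-14170.08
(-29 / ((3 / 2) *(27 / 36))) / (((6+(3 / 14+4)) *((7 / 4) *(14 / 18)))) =-1856 / 1001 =-1.85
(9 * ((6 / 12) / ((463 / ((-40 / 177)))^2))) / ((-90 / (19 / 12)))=-380 / 20147899203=-0.00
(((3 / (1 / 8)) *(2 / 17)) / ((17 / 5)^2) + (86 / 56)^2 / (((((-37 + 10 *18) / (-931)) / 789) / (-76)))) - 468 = 2586111153525 / 2810236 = 920246.97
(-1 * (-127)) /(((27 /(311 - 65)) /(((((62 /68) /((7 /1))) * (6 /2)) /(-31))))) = -5207 /357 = -14.59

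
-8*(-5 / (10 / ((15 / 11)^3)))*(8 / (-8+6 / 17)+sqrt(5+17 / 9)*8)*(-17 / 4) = 780300 / 17303 - 153000*sqrt(62) / 1331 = -860.03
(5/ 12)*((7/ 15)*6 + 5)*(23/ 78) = 23/ 24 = 0.96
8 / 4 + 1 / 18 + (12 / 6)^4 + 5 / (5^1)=19.06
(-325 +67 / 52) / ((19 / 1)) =-16833 / 988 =-17.04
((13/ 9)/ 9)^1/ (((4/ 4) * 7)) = 13/ 567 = 0.02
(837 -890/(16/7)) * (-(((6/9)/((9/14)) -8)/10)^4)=-34948275322/332150625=-105.22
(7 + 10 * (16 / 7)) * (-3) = -627 / 7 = -89.57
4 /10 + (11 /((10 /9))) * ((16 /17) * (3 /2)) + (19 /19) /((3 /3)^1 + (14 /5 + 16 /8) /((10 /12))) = 14.52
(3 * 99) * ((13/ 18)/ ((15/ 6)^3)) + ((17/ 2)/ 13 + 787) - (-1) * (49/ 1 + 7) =2786491/ 3250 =857.38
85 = 85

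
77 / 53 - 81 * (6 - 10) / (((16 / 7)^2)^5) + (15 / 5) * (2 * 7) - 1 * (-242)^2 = -852557079854290059 / 14568529068032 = -58520.46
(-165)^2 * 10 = 272250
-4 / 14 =-2 / 7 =-0.29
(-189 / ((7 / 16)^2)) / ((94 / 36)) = -378.16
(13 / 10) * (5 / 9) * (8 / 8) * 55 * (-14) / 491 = -5005 / 4419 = -1.13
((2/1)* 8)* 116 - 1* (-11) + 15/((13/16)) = 24511/13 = 1885.46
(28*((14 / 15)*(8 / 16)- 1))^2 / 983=50176 / 221175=0.23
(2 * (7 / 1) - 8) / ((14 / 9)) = 27 / 7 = 3.86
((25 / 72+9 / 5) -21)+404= 385.15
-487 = -487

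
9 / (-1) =-9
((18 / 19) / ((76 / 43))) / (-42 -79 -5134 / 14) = -0.00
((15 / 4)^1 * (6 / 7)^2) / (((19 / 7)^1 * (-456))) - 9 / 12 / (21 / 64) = -46253 / 20216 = -2.29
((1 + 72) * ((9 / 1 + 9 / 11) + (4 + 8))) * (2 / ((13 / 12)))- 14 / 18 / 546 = 22705909 / 7722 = 2940.42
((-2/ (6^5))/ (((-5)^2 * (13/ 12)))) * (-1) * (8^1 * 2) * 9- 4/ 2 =-5846/ 2925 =-2.00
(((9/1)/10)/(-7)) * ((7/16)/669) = -3/35680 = -0.00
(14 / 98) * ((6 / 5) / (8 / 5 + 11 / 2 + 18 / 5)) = 12 / 749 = 0.02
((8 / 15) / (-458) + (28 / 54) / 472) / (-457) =481 / 3334244580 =0.00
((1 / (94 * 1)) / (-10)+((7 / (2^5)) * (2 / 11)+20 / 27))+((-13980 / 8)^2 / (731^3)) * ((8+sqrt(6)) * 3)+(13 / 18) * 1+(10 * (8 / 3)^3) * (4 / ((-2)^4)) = 36645075 * sqrt(6) / 1562471564+21416513720619577 / 436210811237520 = 49.15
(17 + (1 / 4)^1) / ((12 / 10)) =115 / 8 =14.38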